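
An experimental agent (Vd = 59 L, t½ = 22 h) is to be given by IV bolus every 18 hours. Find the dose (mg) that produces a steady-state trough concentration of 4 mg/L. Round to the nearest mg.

180 mg

τ/t½ = 18/22 ≈ 0.81818, so f = (1/2)^(18/22) ≈ 0.567156.
Cmin,ss = (D/Vd)·f/(1−f), so D = Cmin,ss·Vd·(1−f)/f.
D = 4 × 59 × (1−f)/f ≈ 4 × 59 × 0.76318 ≈ 180.11 mg.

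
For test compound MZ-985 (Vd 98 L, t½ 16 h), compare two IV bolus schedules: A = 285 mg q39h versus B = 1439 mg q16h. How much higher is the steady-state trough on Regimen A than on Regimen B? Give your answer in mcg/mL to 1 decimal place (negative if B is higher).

-14.0 mcg/mL

Regimen A: f = (1/2)^(39/16) ≈ 0.1846; Cmin,ss = (285/98)·f/(1−f) ≈ 0.658 mcg/mL.
Regimen B: f = (1/2)^(16/16) ≈ 0.5000; Cmin,ss = (1439/98)·f/(1−f) ≈ 14.684 mcg/mL.
Difference ≈ 0.658 − 14.684 ≈ -14.026 mcg/mL.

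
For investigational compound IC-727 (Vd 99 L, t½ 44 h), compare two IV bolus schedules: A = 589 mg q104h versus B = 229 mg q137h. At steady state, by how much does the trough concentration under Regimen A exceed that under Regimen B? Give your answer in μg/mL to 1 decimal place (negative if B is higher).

1.1 μg/mL

Regimen A: f = (1/2)^(104/44) ≈ 0.1943; Cmin,ss = (589/99)·f/(1−f) ≈ 1.435 μg/mL.
Regimen B: f = (1/2)^(137/44) ≈ 0.1155; Cmin,ss = (229/99)·f/(1−f) ≈ 0.302 μg/mL.
Difference ≈ 1.435 − 0.302 ≈ 1.133 μg/mL.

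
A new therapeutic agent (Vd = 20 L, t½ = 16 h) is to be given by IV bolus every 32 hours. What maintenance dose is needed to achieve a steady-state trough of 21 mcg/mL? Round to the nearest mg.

1260 mg

τ/t½ = 32/16 ≈ 2, so f = (1/2)^(32/16) ≈ 0.250000.
Cmin,ss = (D/Vd)·f/(1−f), so D = Cmin,ss·Vd·(1−f)/f.
D = 21 × 20 × (1−f)/f ≈ 21 × 20 × 3.00000 ≈ 1260.00 mg.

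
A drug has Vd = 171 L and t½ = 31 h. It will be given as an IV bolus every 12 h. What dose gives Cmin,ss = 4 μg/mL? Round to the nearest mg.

τ/t½ = 12/31 ≈ 0.3871, so f = (1/2)^(12/31) ≈ 0.764667.
Cmin,ss = (D/Vd)·f/(1−f), so D = Cmin,ss·Vd·(1−f)/f.
D = 4 × 171 × (1−f)/f ≈ 4 × 171 × 0.30776 ≈ 210.51 mg.

211 mg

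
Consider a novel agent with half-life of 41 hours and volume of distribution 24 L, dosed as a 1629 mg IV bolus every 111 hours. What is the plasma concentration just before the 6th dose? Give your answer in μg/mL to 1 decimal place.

f = (1/2)^(τ/t½) = (1/2)^(111/41) ≈ 0.1531.
C₀ = D/Vd = 1629/24 ≈ 67.875 μg/mL.
Before the 6th dose, 5 doses have been given. Superposition: Cmin = C₀·(f + f² + … + f^5).
≈ 67.875 × (0.1531 + 0.0234 + 0.0036 + 0.0005 + 0.0001) ≈ 67.875 × 0.1807 ≈ 12.265 μg/mL.

12.3 μg/mL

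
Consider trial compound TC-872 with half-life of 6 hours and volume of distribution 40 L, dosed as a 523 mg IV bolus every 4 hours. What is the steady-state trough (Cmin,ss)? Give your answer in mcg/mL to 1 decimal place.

Over one 4-h interval, 4/6 ≈ 0.66667 half-lives elapse, leaving f ≈ 0.6300 of each dose.
At steady state, accumulation factor R = 1/(1 − e^(−kτ)) ≈ 2.7027.
Single-dose peak C₀ = D/Vd = 523/40 ≈ 13.075 mcg/mL.
Cmax,ss = C₀/(1 − f) ≈ 13.075/0.3700 ≈ 35.338 mcg/mL.
One interval later, Cmin,ss = Cmax,ss·e^(−kτ) ≈ 35.338 × 0.6300 ≈ 22.263 mcg/mL.

22.3 mcg/mL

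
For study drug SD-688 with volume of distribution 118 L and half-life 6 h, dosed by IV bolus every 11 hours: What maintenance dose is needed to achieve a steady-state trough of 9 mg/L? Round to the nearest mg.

τ/t½ = 11/6 ≈ 1.8333, so f = (1/2)^(11/6) ≈ 0.280616.
Cmin,ss = (D/Vd)·f/(1−f), so D = Cmin,ss·Vd·(1−f)/f.
D = 9 × 118 × (1−f)/f ≈ 9 × 118 × 2.56359 ≈ 2722.53 mg.

2723 mg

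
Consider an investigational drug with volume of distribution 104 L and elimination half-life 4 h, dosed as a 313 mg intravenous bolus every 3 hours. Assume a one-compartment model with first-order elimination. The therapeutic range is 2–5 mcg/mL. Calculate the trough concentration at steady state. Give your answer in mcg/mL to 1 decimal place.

4.4 mcg/mL

k = ln2/t½ = ln2/4 ≈ 0.173287 h⁻¹; fraction remaining f = e^(−kτ) = e^(−0.173287×3) ≈ 0.5946.
At steady state, accumulation factor R = 1/(1 − e^(−kτ)) ≈ 2.4667.
Each bolus raises the concentration by D/Vd = 313/104 ≈ 3.010 mcg/mL.
Cmax,ss = C₀/(1 − f) ≈ 3.010/0.4054 ≈ 7.425 mcg/mL.
Steady-state trough Cmin,ss = Cmax,ss·f ≈ 7.425 × 0.5946 ≈ 4.415 mcg/mL.
Trough 4.4 mcg/mL vs MEC 2 mcg/mL: adequate.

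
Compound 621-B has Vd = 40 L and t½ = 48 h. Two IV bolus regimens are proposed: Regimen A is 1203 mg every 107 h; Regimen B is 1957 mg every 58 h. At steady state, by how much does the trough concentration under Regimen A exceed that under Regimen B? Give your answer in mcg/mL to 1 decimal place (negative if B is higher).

Regimen A: f = (1/2)^(107/48) ≈ 0.2133; Cmin,ss = (1203/40)·f/(1−f) ≈ 8.154 mcg/mL.
Regimen B: f = (1/2)^(58/48) ≈ 0.4328; Cmin,ss = (1957/40)·f/(1−f) ≈ 37.332 mcg/mL.
Difference ≈ 8.154 − 37.332 ≈ -29.178 mcg/mL.

-29.2 mcg/mL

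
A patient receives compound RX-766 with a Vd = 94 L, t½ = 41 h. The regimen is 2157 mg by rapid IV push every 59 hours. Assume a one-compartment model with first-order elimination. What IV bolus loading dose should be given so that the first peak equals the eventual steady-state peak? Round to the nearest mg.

f = (1/2)^(59/41) ≈ 0.368817; accumulation ratio R = 1/(1−f) ≈ 1.58433.
Loading dose to hit Cmax,ss on first dose: D_load = D_maint·R ≈ 2157 × 1.58433 ≈ 3417.40 mg.

3417 mg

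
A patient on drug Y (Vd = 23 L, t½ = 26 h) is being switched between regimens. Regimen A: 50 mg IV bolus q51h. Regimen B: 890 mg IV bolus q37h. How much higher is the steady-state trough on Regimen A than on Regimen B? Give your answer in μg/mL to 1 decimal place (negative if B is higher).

Regimen A: f = (1/2)^(51/26) ≈ 0.2568; Cmin,ss = (50/23)·f/(1−f) ≈ 0.751 μg/mL.
Regimen B: f = (1/2)^(37/26) ≈ 0.3729; Cmin,ss = (890/23)·f/(1−f) ≈ 23.010 μg/mL.
Difference ≈ 0.751 − 23.010 ≈ -22.259 μg/mL.

-22.3 μg/mL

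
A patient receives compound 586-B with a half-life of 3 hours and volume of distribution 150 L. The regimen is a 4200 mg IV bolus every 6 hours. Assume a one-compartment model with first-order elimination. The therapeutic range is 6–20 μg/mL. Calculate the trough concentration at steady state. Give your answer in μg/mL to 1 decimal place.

τ = 6 h = 2 half-lives, so f = (1/2)^2 = 0.25.
At steady state, R = 1/(1 − 0.25) = 4/3.
Single-dose peak C₀ = D/Vd = 4200/150 = 28 μg/mL.
Steady-state peak Cmax,ss = C₀·R = 28 × 4/3 ≈ 37.333 μg/mL.
Steady-state trough Cmin,ss = Cmax,ss·f ≈ 37.333 × 0.25 ≈ 9.333 μg/mL.
Trough 9.3 μg/mL vs MEC 6 μg/mL: adequate.

9.3 μg/mL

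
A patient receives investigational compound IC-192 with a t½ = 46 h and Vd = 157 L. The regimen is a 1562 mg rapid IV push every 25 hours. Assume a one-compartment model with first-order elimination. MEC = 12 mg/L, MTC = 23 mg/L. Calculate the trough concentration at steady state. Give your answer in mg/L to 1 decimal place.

Over one 25-h interval, 25/46 ≈ 0.54348 half-lives elapse, leaving f ≈ 0.6861 of each dose.
Accumulation ratio R = 1/(1 − f) ≈ 1/0.3139 ≈ 3.1857.
Single-dose peak C₀ = D/Vd = 1562/157 ≈ 9.949 mg/L.
Steady-state peak Cmax,ss = C₀·R ≈ 9.949 × 3.1857 ≈ 31.695 mg/L.
One interval later, Cmin,ss = Cmax,ss·e^(−kτ) ≈ 31.695 × 0.6861 ≈ 21.746 mg/L.
Trough 21.7 mg/L vs MEC 12 mg/L: adequate.

21.7 mg/L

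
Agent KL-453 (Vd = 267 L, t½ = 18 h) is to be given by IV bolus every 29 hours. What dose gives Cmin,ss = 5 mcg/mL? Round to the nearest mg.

2743 mg

τ/t½ = 29/18 ≈ 1.6111, so f = (1/2)^(29/18) ≈ 0.327346.
Cmin,ss = (D/Vd)·f/(1−f), so D = Cmin,ss·Vd·(1−f)/f.
D = 5 × 267 × (1−f)/f ≈ 5 × 267 × 2.05487 ≈ 2743.25 mg.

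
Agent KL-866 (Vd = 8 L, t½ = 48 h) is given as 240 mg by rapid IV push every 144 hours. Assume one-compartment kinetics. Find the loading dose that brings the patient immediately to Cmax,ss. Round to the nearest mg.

274 mg

f = (1/2)^(144/48) ≈ 0.125000; accumulation ratio R = 1/(1−f) ≈ 1.14286.
Loading dose to hit Cmax,ss on first dose: D_load = D_maint·R ≈ 240 × 1.14286 ≈ 274.29 mg.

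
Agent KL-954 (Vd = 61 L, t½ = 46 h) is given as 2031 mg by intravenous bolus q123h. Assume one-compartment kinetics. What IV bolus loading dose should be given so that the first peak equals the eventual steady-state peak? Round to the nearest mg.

2408 mg

f = (1/2)^(123/46) ≈ 0.156701; accumulation ratio R = 1/(1−f) ≈ 1.18582.
Loading dose to hit Cmax,ss on first dose: D_load = D_maint·R ≈ 2031 × 1.18582 ≈ 2408.40 mg.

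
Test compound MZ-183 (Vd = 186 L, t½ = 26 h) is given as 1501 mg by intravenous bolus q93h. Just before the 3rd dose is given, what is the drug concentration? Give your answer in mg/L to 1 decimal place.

f = (1/2)^(τ/t½) = (1/2)^(93/26) ≈ 0.0838.
C₀ = D/Vd = 1501/186 ≈ 8.070 mg/L.
Before the 3rd dose, 2 doses have been given. Superposition: Cmin = C₀·(f + f²).
≈ 8.070 × (0.0838 + 0.0070) ≈ 8.070 × 0.0908 ≈ 0.733 mg/L.

0.7 mg/L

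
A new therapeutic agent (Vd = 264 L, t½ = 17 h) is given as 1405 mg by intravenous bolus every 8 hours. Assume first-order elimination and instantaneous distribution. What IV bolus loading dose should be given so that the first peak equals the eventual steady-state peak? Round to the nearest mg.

5048 mg

f = (1/2)^(8/17) ≈ 0.721670; accumulation ratio R = 1/(1−f) ≈ 3.59286.
Loading dose to hit Cmax,ss on first dose: D_load = D_maint·R ≈ 1405 × 3.59286 ≈ 5047.97 mg.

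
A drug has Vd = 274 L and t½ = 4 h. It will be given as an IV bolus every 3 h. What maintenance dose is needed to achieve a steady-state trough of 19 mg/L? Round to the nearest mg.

τ/t½ = 3/4 ≈ 0.75, so f = (1/2)^(3/4) ≈ 0.594604.
Cmin,ss = (D/Vd)·f/(1−f), so D = Cmin,ss·Vd·(1−f)/f.
D = 19 × 274 × (1−f)/f ≈ 19 × 274 × 0.68179 ≈ 3549.40 mg.

3549 mg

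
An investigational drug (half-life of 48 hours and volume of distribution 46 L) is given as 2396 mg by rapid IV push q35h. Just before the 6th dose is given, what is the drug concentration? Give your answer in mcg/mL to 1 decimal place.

f = (1/2)^(τ/t½) = (1/2)^(35/48) ≈ 0.6033.
C₀ = D/Vd = 2396/46 ≈ 52.087 mcg/mL.
Before the 6th dose, 5 doses have been given. Superposition: Cmin = C₀·(f + f² + … + f^5).
≈ 52.087 × (0.6033 + 0.3640 + 0.2196 + 0.1325 + 0.0799) ≈ 52.087 × 1.3993 ≈ 72.885 mcg/mL.

72.9 mcg/mL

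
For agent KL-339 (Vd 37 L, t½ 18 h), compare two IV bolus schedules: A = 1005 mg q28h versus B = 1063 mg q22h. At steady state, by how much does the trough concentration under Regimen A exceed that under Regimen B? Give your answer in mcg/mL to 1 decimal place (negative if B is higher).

Regimen A: f = (1/2)^(28/18) ≈ 0.3402; Cmin,ss = (1005/37)·f/(1−f) ≈ 14.005 mcg/mL.
Regimen B: f = (1/2)^(22/18) ≈ 0.4286; Cmin,ss = (1063/37)·f/(1−f) ≈ 21.550 mcg/mL.
Difference ≈ 14.005 − 21.550 ≈ -7.545 mcg/mL.

-7.5 mcg/mL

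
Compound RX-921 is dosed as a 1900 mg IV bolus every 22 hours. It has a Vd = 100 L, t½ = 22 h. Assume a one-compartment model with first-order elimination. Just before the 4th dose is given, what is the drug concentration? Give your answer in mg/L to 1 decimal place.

f = (1/2)^(τ/t½) = (1/2)^(22/22) ≈ 0.5000.
C₀ = D/Vd = 1900/100 ≈ 19.000 mg/L.
Before the 4th dose, 3 doses have been given. Superposition: Cmin = C₀·(f + f² + … + f^3).
≈ 19.000 × (0.5000 + 0.2500 + 0.1250) ≈ 19.000 × 0.8750 ≈ 16.625 mg/L.

16.6 mg/L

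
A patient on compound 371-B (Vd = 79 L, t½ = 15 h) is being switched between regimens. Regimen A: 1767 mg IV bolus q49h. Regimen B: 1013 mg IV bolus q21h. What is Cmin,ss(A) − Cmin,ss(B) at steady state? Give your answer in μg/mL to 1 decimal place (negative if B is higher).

Regimen A: f = (1/2)^(49/15) ≈ 0.1039; Cmin,ss = (1767/79)·f/(1−f) ≈ 2.593 μg/mL.
Regimen B: f = (1/2)^(21/15) ≈ 0.3789; Cmin,ss = (1013/79)·f/(1−f) ≈ 7.822 μg/mL.
Difference ≈ 2.593 − 7.822 ≈ -5.229 μg/mL.

-5.2 μg/mL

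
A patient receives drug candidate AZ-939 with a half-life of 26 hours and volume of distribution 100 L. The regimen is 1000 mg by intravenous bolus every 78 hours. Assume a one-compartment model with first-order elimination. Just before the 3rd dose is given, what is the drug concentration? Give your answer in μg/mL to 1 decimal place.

1.4 μg/mL

f = (1/2)^(τ/t½) = (1/2)^(78/26) ≈ 0.1250.
C₀ = D/Vd = 1000/100 ≈ 10.000 μg/mL.
Before the 3rd dose, 2 doses have been given. Superposition: Cmin = C₀·(f + f²).
≈ 10.000 × (0.1250 + 0.0156) ≈ 10.000 × 0.1406 ≈ 1.406 μg/mL.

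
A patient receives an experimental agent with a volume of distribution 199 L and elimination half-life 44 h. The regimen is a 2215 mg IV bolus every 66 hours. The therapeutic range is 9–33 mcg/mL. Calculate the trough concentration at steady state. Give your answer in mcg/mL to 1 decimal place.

6.1 mcg/mL

Over one 66-h interval, 66/44 ≈ 1.5 half-lives elapse, leaving f ≈ 0.3536 of each dose.
At steady state, accumulation factor R = 1/(1 − e^(−kτ)) ≈ 1.5470.
Single-dose peak C₀ = D/Vd = 2215/199 ≈ 11.131 mcg/mL.
Cmax,ss = C₀/(1 − f) ≈ 11.131/0.6464 ≈ 17.220 mcg/mL.
Steady-state trough Cmin,ss = Cmax,ss·f ≈ 17.220 × 0.3536 ≈ 6.089 mcg/mL.
Trough 6.1 mcg/mL vs MEC 9 mcg/mL: subtherapeutic.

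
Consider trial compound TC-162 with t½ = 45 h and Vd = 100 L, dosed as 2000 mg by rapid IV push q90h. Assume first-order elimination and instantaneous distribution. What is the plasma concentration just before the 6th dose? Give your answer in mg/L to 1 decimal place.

f = (1/2)^(τ/t½) = (1/2)^(90/45) ≈ 0.2500.
C₀ = D/Vd = 2000/100 ≈ 20.000 mg/L.
Before the 6th dose, 5 doses have been given. Superposition: Cmin = C₀·(f + f² + … + f^5).
≈ 20.000 × (0.2500 + 0.0625 + 0.0156 + 0.0039 + 0.0010) ≈ 20.000 × 0.3330 ≈ 6.660 mg/L.

6.7 mg/L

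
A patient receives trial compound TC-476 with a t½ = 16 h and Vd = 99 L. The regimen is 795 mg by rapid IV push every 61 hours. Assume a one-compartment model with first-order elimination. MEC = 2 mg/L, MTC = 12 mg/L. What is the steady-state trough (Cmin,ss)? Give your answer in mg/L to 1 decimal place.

k = ln2/t½ = ln2/16 ≈ 0.043322 h⁻¹; fraction remaining f = e^(−kτ) = e^(−0.043322×61) ≈ 0.0712.
Accumulation ratio R = 1/(1 − f) ≈ 1/0.9288 ≈ 1.0767.
Single-dose peak C₀ = D/Vd = 795/99 ≈ 8.030 mg/L.
Steady-state peak Cmax,ss = C₀·R ≈ 8.030 × 1.0767 ≈ 8.646 mg/L.
Steady-state trough Cmin,ss = Cmax,ss·f ≈ 8.646 × 0.0712 ≈ 0.616 mg/L.
Trough 0.6 mg/L vs MEC 2 mg/L: subtherapeutic.

0.6 mg/L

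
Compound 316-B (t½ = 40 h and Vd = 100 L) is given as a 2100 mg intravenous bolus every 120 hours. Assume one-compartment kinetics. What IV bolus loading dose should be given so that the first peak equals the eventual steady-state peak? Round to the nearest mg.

f = (1/2)^(120/40) ≈ 0.125000; accumulation ratio R = 1/(1−f) ≈ 1.14286.
Loading dose to hit Cmax,ss on first dose: D_load = D_maint·R ≈ 2100 × 1.14286 ≈ 2400.01 mg.

2400 mg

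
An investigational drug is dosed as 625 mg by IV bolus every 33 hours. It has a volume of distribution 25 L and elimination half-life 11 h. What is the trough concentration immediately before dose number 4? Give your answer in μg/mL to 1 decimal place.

3.6 μg/mL

f = (1/2)^(τ/t½) = (1/2)^(33/11) ≈ 0.1250.
C₀ = D/Vd = 625/25 ≈ 25.000 μg/mL.
Before the 4th dose, 3 doses have been given. Superposition: Cmin = C₀·(f + f² + … + f^3).
≈ 25.000 × (0.1250 + 0.0156 + 0.0020) ≈ 25.000 × 0.1426 ≈ 3.565 μg/mL.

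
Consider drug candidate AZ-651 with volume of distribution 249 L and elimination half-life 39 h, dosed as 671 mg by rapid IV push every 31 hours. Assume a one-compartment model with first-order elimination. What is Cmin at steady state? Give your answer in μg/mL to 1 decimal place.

k = ln2/t½ = ln2/39 ≈ 0.017773 h⁻¹; fraction remaining f = e^(−kτ) = e^(−0.017773×31) ≈ 0.5764.
Each bolus raises the concentration by D/Vd = 671/249 ≈ 2.695 μg/mL.
Steady-state trough Cmin,ss = C₀·f/(1−f) ≈ 2.695 × 0.5764/0.4236 ≈ 3.667 μg/mL.

3.7 μg/mL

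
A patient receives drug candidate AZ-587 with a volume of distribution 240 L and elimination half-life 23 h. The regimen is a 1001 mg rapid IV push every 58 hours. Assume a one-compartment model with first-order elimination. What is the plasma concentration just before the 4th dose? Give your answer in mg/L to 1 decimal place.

0.9 mg/L

f = (1/2)^(τ/t½) = (1/2)^(58/23) ≈ 0.1741.
C₀ = D/Vd = 1001/240 ≈ 4.171 mg/L.
Before the 4th dose, 3 doses have been given. Superposition: Cmin = C₀·(f + f² + … + f^3).
≈ 4.171 × (0.1741 + 0.0303 + 0.0053) ≈ 4.171 × 0.2097 ≈ 0.875 mg/L.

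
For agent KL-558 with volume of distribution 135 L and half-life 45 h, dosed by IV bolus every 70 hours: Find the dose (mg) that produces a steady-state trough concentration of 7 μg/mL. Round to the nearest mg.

τ/t½ = 70/45 ≈ 1.5556, so f = (1/2)^(70/45) ≈ 0.340198.
Cmin,ss = (D/Vd)·f/(1−f), so D = Cmin,ss·Vd·(1−f)/f.
D = 7 × 135 × (1−f)/f ≈ 7 × 135 × 1.93946 ≈ 1832.79 mg.

1833 mg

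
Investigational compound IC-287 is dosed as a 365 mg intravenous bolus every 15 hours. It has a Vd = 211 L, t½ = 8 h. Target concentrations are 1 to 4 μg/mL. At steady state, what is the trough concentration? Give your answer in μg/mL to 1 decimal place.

Over one 15-h interval, 15/8 ≈ 1.875 half-lives elapse, leaving f ≈ 0.2726 of each dose.
Accumulation ratio R = 1/(1 − f) ≈ 1/0.7274 ≈ 1.3748.
Each bolus raises the concentration by D/Vd = 365/211 ≈ 1.730 μg/mL.
Steady-state peak Cmax,ss = C₀·R ≈ 1.730 × 1.3748 ≈ 2.378 μg/mL.
Steady-state trough Cmin,ss = Cmax,ss·f ≈ 2.378 × 0.2726 ≈ 0.648 μg/mL.
Trough 0.6 μg/mL vs MEC 1 μg/mL: subtherapeutic.

0.6 μg/mL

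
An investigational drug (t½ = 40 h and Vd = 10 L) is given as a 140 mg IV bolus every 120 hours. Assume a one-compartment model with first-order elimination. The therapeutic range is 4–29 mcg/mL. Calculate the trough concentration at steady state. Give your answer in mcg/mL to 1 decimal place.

τ = 120 h = 3 half-lives, so f = (1/2)^3 = 0.125.
Accumulation ratio R = 1/(1 − f) = 1/0.875 = 8/7.
Single-dose peak C₀ = D/Vd = 140/10 = 14 mcg/mL.
Steady-state peak Cmax,ss = C₀·R = 14 × 8/7 ≈ 16.000 mcg/mL.
Steady-state trough Cmin,ss = Cmax,ss·f ≈ 16.000 × 0.125 ≈ 2.000 mcg/mL.
Trough 2.0 mcg/mL vs MEC 4 mcg/mL: subtherapeutic.

2.0 mcg/mL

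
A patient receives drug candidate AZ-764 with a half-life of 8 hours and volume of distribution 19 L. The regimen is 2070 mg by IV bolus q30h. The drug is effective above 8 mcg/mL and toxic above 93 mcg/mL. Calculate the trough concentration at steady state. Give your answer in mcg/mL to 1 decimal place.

τ/t½ = 30/8 ≈ 3.75, so fraction remaining f = (1/2)^(30/8) ≈ 0.0743.
At steady state, accumulation factor R = 1/(1 − e^(−kτ)) ≈ 1.0803.
Single-dose peak C₀ = D/Vd = 2070/19 ≈ 108.947 mcg/mL.
Steady-state peak Cmax,ss = C₀·R ≈ 108.947 × 1.0803 ≈ 117.695 mcg/mL.
One interval later, Cmin,ss = Cmax,ss·e^(−kτ) ≈ 117.695 × 0.0743 ≈ 8.745 mcg/mL.
Trough 8.7 mcg/mL vs MEC 8 mcg/mL: adequate.

8.7 mcg/mL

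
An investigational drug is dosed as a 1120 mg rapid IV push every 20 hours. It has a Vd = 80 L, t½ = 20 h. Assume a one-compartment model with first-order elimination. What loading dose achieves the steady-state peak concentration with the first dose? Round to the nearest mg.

f = (1/2)^(20/20) ≈ 0.500000; accumulation ratio R = 1/(1−f) ≈ 2.00000.
Loading dose to hit Cmax,ss on first dose: D_load = D_maint·R ≈ 1120 × 2.00000 ≈ 2240.00 mg.

2240 mg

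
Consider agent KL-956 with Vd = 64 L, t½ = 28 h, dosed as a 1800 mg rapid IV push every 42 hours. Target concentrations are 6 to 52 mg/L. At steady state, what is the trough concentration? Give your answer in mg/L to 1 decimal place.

τ/t½ = 42/28 ≈ 1.5, so fraction remaining f = (1/2)^(42/28) ≈ 0.3536.
Accumulation ratio R = 1/(1 − f) ≈ 1/0.6464 ≈ 1.5470.
Each bolus raises the concentration by D/Vd = 1800/64 ≈ 28.125 mg/L.
Cmax,ss = C₀/(1 − f) ≈ 28.125/0.6464 ≈ 43.510 mg/L.
Steady-state trough Cmin,ss = Cmax,ss·f ≈ 43.510 × 0.3536 ≈ 15.385 mg/L.
Trough 15.4 mg/L vs MEC 6 mg/L: adequate.

15.4 mg/L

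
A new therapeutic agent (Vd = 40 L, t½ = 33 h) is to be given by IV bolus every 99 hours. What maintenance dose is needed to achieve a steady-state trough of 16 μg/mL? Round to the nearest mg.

τ/t½ = 99/33 ≈ 3, so f = (1/2)^(99/33) ≈ 0.125000.
Cmin,ss = (D/Vd)·f/(1−f), so D = Cmin,ss·Vd·(1−f)/f.
D = 16 × 40 × (1−f)/f ≈ 16 × 40 × 7.00000 ≈ 4480.00 mg.

4480 mg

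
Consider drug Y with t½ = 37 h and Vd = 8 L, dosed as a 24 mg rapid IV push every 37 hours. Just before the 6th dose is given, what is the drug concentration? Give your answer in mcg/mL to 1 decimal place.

f = (1/2)^(τ/t½) = (1/2)^(37/37) ≈ 0.5000.
C₀ = D/Vd = 24/8 ≈ 3.000 mcg/mL.
Before the 6th dose, 5 doses have been given. Superposition: Cmin = C₀·(f + f² + … + f^5).
≈ 3.000 × (0.5000 + 0.2500 + 0.1250 + 0.0625 + 0.0313) ≈ 3.000 × 0.9688 ≈ 2.906 mcg/mL.

2.9 mcg/mL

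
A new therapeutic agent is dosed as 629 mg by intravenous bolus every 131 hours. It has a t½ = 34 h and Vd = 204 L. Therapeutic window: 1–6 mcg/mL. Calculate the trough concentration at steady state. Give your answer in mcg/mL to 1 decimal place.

τ/t½ = 131/34 ≈ 3.8529, so fraction remaining f = (1/2)^(131/34) ≈ 0.0692.
At steady state, accumulation factor R = 1/(1 − e^(−kτ)) ≈ 1.0743.
Single-dose peak C₀ = D/Vd = 629/204 ≈ 3.083 mcg/mL.
Steady-state peak Cmax,ss = C₀·R ≈ 3.083 × 1.0743 ≈ 3.312 mcg/mL.
One interval later, Cmin,ss = Cmax,ss·e^(−kτ) ≈ 3.312 × 0.0692 ≈ 0.229 mcg/mL.
Trough 0.2 mcg/mL vs MEC 1 mcg/mL: subtherapeutic.

0.2 mcg/mL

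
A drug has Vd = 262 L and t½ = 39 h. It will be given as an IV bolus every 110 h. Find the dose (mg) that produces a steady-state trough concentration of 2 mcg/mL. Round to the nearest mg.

τ/t½ = 110/39 ≈ 2.8205, so f = (1/2)^(110/39) ≈ 0.141560.
Cmin,ss = (D/Vd)·f/(1−f), so D = Cmin,ss·Vd·(1−f)/f.
D = 2 × 262 × (1−f)/f ≈ 2 × 262 × 6.06414 ≈ 3177.61 mg.

3178 mg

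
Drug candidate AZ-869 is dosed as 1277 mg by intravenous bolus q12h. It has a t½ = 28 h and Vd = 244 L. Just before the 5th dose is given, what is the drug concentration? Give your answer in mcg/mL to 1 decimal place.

f = (1/2)^(τ/t½) = (1/2)^(12/28) ≈ 0.7430.
C₀ = D/Vd = 1277/244 ≈ 5.234 mcg/mL.
Before the 5th dose, 4 doses have been given. Superposition: Cmin = C₀·(f + f² + … + f^4).
≈ 5.234 × (0.7430 + 0.5520 + 0.4102 + 0.3048) ≈ 5.234 × 2.0100 ≈ 10.520 mcg/mL.

10.5 mcg/mL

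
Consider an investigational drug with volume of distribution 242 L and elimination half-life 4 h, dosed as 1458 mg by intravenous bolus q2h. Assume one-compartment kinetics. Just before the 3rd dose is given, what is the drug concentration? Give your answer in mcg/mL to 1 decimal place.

f = (1/2)^(τ/t½) = (1/2)^(2/4) ≈ 0.7071.
C₀ = D/Vd = 1458/242 ≈ 6.025 mcg/mL.
Before the 3rd dose, 2 doses have been given. Superposition: Cmin = C₀·(f + f²).
≈ 6.025 × (0.7071 + 0.5000) ≈ 6.025 × 1.2071 ≈ 7.273 mcg/mL.

7.3 mcg/mL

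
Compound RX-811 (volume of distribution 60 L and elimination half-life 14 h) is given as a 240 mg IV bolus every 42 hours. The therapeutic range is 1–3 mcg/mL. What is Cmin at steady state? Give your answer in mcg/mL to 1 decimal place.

The dosing interval is 3 half-lives, so f = 2^(−3) = 0.125.
Accumulation ratio R = 1/(1 − f) = 1/0.875 = 8/7.
Single-dose peak C₀ = D/Vd = 240/60 = 4 mcg/mL.
Steady-state peak Cmax,ss = C₀·R = 4 × 8/7 ≈ 4.571 mcg/mL.
Steady-state trough Cmin,ss = Cmax,ss·f ≈ 4.571 × 0.125 ≈ 0.571 mcg/mL.
Trough 0.6 mcg/mL vs MEC 1 mcg/mL: subtherapeutic.

0.6 mcg/mL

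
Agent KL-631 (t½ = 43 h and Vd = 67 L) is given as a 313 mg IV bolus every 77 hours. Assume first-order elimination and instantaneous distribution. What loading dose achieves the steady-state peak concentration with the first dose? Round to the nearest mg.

440 mg

f = (1/2)^(77/43) ≈ 0.289032; accumulation ratio R = 1/(1−f) ≈ 1.40653.
Loading dose to hit Cmax,ss on first dose: D_load = D_maint·R ≈ 313 × 1.40653 ≈ 440.24 mg.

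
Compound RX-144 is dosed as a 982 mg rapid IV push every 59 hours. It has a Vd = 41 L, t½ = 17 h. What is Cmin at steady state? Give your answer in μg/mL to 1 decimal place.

2.4 μg/mL

Over one 59-h interval, 59/17 ≈ 3.4706 half-lives elapse, leaving f ≈ 0.0902 of each dose.
Accumulation ratio R = 1/(1 − f) ≈ 1/0.9098 ≈ 1.0991.
Single-dose peak C₀ = D/Vd = 982/41 ≈ 23.951 μg/mL.
Cmax,ss = C₀/(1 − f) ≈ 23.951/0.9098 ≈ 26.326 μg/mL.
One interval later, Cmin,ss = Cmax,ss·e^(−kτ) ≈ 26.326 × 0.0902 ≈ 2.375 μg/mL.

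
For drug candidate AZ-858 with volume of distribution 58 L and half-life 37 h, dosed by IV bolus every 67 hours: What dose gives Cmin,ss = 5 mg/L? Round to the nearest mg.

τ/t½ = 67/37 ≈ 1.8108, so f = (1/2)^(67/37) ≈ 0.285031.
Cmin,ss = (D/Vd)·f/(1−f), so D = Cmin,ss·Vd·(1−f)/f.
D = 5 × 58 × (1−f)/f ≈ 5 × 58 × 2.50839 ≈ 727.43 mg.

727 mg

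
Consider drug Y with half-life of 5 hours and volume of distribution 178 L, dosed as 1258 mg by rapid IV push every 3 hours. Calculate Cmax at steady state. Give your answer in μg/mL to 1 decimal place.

20.8 μg/mL

k = ln2/t½ = ln2/5 ≈ 0.138629 h⁻¹; fraction remaining f = e^(−kτ) = e^(−0.138629×3) ≈ 0.6598.
At steady state, accumulation factor R = 1/(1 − e^(−kτ)) ≈ 2.9394.
Each bolus raises the concentration by D/Vd = 1258/178 ≈ 7.067 μg/mL.
Steady-state peak Cmax,ss = C₀·R ≈ 7.067 × 2.9394 ≈ 20.773 μg/mL.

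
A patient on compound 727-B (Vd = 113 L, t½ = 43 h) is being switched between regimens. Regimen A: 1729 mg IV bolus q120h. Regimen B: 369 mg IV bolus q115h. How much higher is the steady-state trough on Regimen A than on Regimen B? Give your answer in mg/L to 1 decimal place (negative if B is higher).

Regimen A: f = (1/2)^(120/43) ≈ 0.1445; Cmin,ss = (1729/113)·f/(1−f) ≈ 2.584 mg/L.
Regimen B: f = (1/2)^(115/43) ≈ 0.1566; Cmin,ss = (369/113)·f/(1−f) ≈ 0.606 mg/L.
Difference ≈ 2.584 − 0.606 ≈ 1.978 mg/L.

2.0 mg/L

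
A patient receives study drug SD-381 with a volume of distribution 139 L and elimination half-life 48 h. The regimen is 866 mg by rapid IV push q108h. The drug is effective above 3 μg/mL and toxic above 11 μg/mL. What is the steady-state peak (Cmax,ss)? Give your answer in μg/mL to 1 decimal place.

k = ln2/t½ = ln2/48 ≈ 0.014441 h⁻¹; fraction remaining f = e^(−kτ) = e^(−0.014441×108) ≈ 0.2102.
Accumulation ratio R = 1/(1 − f) ≈ 1/0.7898 ≈ 1.2661.
Single-dose peak C₀ = D/Vd = 866/139 ≈ 6.230 μg/mL.
Steady-state peak Cmax,ss = C₀·R ≈ 6.230 × 1.2661 ≈ 7.888 μg/mL.
Peak 7.9 μg/mL vs MTC 11 μg/mL: below toxic threshold.

7.9 μg/mL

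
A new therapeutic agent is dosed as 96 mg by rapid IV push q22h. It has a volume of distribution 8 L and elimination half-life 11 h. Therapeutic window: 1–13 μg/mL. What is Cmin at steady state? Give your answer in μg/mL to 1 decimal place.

τ = 22 h = 2 half-lives, so f = (1/2)^2 = 0.25.
Accumulation ratio R = 1/(1 − f) = 1/0.75 = 4/3.
Single-dose peak C₀ = D/Vd = 96/8 = 12 μg/mL.
Steady-state peak Cmax,ss = C₀·R = 12 × 4/3 ≈ 16.000 μg/mL.
Steady-state trough Cmin,ss = Cmax,ss·f ≈ 16.000 × 0.25 ≈ 4.000 μg/mL.
Trough 4.0 μg/mL vs MEC 1 μg/mL: adequate.

4.0 μg/mL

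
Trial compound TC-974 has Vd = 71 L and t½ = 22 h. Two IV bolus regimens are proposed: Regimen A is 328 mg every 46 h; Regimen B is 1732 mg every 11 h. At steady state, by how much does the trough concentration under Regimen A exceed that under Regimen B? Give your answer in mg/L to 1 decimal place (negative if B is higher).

-57.5 mg/L

Regimen A: f = (1/2)^(46/22) ≈ 0.2347; Cmin,ss = (328/71)·f/(1−f) ≈ 1.417 mg/L.
Regimen B: f = (1/2)^(11/22) ≈ 0.7071; Cmin,ss = (1732/71)·f/(1−f) ≈ 58.891 mg/L.
Difference ≈ 1.417 − 58.891 ≈ -57.474 mg/L.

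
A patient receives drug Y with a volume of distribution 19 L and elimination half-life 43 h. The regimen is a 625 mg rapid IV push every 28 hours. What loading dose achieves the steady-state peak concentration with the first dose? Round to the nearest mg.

f = (1/2)^(28/43) ≈ 0.636767; accumulation ratio R = 1/(1−f) ≈ 2.75305.
Loading dose to hit Cmax,ss on first dose: D_load = D_maint·R ≈ 625 × 2.75305 ≈ 1720.66 mg.

1721 mg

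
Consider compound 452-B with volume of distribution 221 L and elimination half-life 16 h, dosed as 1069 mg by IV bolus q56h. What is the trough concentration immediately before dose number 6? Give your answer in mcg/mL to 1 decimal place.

0.5 mcg/mL

f = (1/2)^(τ/t½) = (1/2)^(56/16) ≈ 0.0884.
C₀ = D/Vd = 1069/221 ≈ 4.837 mcg/mL.
Before the 6th dose, 5 doses have been given. Superposition: Cmin = C₀·(f + f² + … + f^5).
≈ 4.837 × (0.0884 + 0.0078 + 0.0007 + 0.0001 + 0.0000) ≈ 4.837 × 0.0970 ≈ 0.469 mcg/mL.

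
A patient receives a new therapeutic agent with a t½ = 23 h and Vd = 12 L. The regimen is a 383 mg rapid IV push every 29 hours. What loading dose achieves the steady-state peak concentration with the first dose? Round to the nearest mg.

f = (1/2)^(29/23) ≈ 0.417292; accumulation ratio R = 1/(1−f) ≈ 1.71613.
Loading dose to hit Cmax,ss on first dose: D_load = D_maint·R ≈ 383 × 1.71613 ≈ 657.28 mg.

657 mg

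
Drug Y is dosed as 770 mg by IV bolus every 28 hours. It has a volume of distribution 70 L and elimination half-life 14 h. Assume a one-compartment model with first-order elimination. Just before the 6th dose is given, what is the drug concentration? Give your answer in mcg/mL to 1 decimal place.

f = (1/2)^(τ/t½) = (1/2)^(28/14) ≈ 0.2500.
C₀ = D/Vd = 770/70 ≈ 11.000 mcg/mL.
Before the 6th dose, 5 doses have been given. Superposition: Cmin = C₀·(f + f² + … + f^5).
≈ 11.000 × (0.2500 + 0.0625 + 0.0156 + 0.0039 + 0.0010) ≈ 11.000 × 0.3330 ≈ 3.663 mcg/mL.

3.7 mcg/mL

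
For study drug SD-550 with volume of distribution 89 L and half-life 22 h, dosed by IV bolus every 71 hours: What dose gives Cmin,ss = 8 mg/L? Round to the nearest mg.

τ/t½ = 71/22 ≈ 3.2273, so f = (1/2)^(71/22) ≈ 0.106781.
Cmin,ss = (D/Vd)·f/(1−f), so D = Cmin,ss·Vd·(1−f)/f.
D = 8 × 89 × (1−f)/f ≈ 8 × 89 × 8.36496 ≈ 5955.85 mg.

5956 mg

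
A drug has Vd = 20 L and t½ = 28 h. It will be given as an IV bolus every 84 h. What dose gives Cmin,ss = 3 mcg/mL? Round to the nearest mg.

420 mg

τ/t½ = 84/28 ≈ 3, so f = (1/2)^(84/28) ≈ 0.125000.
Cmin,ss = (D/Vd)·f/(1−f), so D = Cmin,ss·Vd·(1−f)/f.
D = 3 × 20 × (1−f)/f ≈ 3 × 20 × 7.00000 ≈ 420.00 mg.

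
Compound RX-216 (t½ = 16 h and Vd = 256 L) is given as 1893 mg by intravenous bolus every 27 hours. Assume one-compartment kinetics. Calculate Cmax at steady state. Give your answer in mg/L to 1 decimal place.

10.7 mg/L

k = ln2/t½ = ln2/16 ≈ 0.043322 h⁻¹; fraction remaining f = e^(−kτ) = e^(−0.043322×27) ≈ 0.3105.
At steady state, accumulation factor R = 1/(1 − e^(−kτ)) ≈ 1.4503.
Each bolus raises the concentration by D/Vd = 1893/256 ≈ 7.395 mg/L.
Steady-state peak Cmax,ss = C₀·R ≈ 7.395 × 1.4503 ≈ 10.725 mg/L.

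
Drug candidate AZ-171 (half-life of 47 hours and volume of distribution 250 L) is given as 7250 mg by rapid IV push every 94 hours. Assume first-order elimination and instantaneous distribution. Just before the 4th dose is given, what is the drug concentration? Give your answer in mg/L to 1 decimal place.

9.5 mg/L

f = (1/2)^(τ/t½) = (1/2)^(94/47) ≈ 0.2500.
C₀ = D/Vd = 7250/250 ≈ 29.000 mg/L.
Before the 4th dose, 3 doses have been given. Superposition: Cmin = C₀·(f + f² + … + f^3).
≈ 29.000 × (0.2500 + 0.0625 + 0.0156) ≈ 29.000 × 0.3281 ≈ 9.515 mg/L.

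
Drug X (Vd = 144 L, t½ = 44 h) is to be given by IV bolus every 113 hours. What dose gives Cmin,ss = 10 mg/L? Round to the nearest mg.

τ/t½ = 113/44 ≈ 2.5682, so f = (1/2)^(113/44) ≈ 0.168617.
Cmin,ss = (D/Vd)·f/(1−f), so D = Cmin,ss·Vd·(1−f)/f.
D = 10 × 144 × (1−f)/f ≈ 10 × 144 × 4.93060 ≈ 7100.06 mg.

7100 mg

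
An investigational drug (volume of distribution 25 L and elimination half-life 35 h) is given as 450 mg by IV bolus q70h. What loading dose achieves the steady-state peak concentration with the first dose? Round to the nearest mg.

f = (1/2)^(70/35) ≈ 0.250000; accumulation ratio R = 1/(1−f) ≈ 1.33333.
Loading dose to hit Cmax,ss on first dose: D_load = D_maint·R ≈ 450 × 1.33333 ≈ 600.00 mg.

600 mg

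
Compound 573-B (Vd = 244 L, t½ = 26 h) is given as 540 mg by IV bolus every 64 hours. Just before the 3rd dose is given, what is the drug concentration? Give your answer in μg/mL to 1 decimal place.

f = (1/2)^(τ/t½) = (1/2)^(64/26) ≈ 0.1816.
C₀ = D/Vd = 540/244 ≈ 2.213 μg/mL.
Before the 3rd dose, 2 doses have been given. Superposition: Cmin = C₀·(f + f²).
≈ 2.213 × (0.1816 + 0.0330) ≈ 2.213 × 0.2146 ≈ 0.475 μg/mL.

0.5 μg/mL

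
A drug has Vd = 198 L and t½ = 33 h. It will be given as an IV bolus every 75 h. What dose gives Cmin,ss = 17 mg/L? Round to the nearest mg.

12900 mg

τ/t½ = 75/33 ≈ 2.2727, so f = (1/2)^(75/33) ≈ 0.206938.
Cmin,ss = (D/Vd)·f/(1−f), so D = Cmin,ss·Vd·(1−f)/f.
D = 17 × 198 × (1−f)/f ≈ 17 × 198 × 3.83237 ≈ 12899.76 mg.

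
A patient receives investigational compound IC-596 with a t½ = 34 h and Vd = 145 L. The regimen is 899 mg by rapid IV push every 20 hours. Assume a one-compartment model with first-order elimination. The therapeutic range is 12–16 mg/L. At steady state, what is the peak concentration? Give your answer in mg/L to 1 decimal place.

k = ln2/t½ = ln2/34 ≈ 0.020387 h⁻¹; fraction remaining f = e^(−kτ) = e^(−0.020387×20) ≈ 0.6652.
Accumulation ratio R = 1/(1 − f) ≈ 1/0.3348 ≈ 2.9869.
Single-dose peak C₀ = D/Vd = 899/145 ≈ 6.200 mg/L.
Cmax,ss = C₀/(1 − f) ≈ 6.200/0.3348 ≈ 18.519 mg/L.
Peak 18.5 mg/L vs MTC 16 mg/L: exceeds toxic threshold.

18.5 mg/L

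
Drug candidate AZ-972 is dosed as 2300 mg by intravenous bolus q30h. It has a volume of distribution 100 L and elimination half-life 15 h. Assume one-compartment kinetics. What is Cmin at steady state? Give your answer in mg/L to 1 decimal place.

The dosing interval is 2 half-lives, so f = 2^(−2) = 0.25.
Accumulation ratio R = 1/(1 − f) = 1/0.75 = 4/3.
Single-dose peak C₀ = D/Vd = 2300/100 = 23 mg/L.
Steady-state peak Cmax,ss = C₀·R = 23 × 4/3 ≈ 30.667 mg/L.
Steady-state trough Cmin,ss = Cmax,ss·f ≈ 30.667 × 0.25 ≈ 7.667 mg/L.

7.7 mg/L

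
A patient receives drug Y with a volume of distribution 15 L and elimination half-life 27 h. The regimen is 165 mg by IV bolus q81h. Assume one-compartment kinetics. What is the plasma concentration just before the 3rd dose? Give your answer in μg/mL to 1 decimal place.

1.5 μg/mL

f = (1/2)^(τ/t½) = (1/2)^(81/27) ≈ 0.1250.
C₀ = D/Vd = 165/15 ≈ 11.000 μg/mL.
Before the 3rd dose, 2 doses have been given. Superposition: Cmin = C₀·(f + f²).
≈ 11.000 × (0.1250 + 0.0156) ≈ 11.000 × 0.1406 ≈ 1.547 μg/mL.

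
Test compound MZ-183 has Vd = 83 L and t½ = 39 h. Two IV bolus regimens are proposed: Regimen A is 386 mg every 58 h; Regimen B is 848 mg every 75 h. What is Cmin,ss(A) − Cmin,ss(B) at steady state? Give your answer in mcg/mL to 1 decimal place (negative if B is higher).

-1.1 mcg/mL

Regimen A: f = (1/2)^(58/39) ≈ 0.3567; Cmin,ss = (386/83)·f/(1−f) ≈ 2.579 mcg/mL.
Regimen B: f = (1/2)^(75/39) ≈ 0.2637; Cmin,ss = (848/83)·f/(1−f) ≈ 3.659 mcg/mL.
Difference ≈ 2.579 − 3.659 ≈ -1.080 mcg/mL.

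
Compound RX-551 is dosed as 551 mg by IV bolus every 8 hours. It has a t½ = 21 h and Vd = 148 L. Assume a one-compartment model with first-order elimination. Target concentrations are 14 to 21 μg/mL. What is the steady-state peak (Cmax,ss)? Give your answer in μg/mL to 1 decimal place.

16.0 μg/mL

Over one 8-h interval, 8/21 ≈ 0.38095 half-lives elapse, leaving f ≈ 0.7679 of each dose.
Accumulation ratio R = 1/(1 − f) ≈ 1/0.2321 ≈ 4.3085.
Single-dose peak C₀ = D/Vd = 551/148 ≈ 3.723 μg/mL.
Steady-state peak Cmax,ss = C₀·R ≈ 3.723 × 4.3085 ≈ 16.041 μg/mL.
Peak 16.0 μg/mL vs MTC 21 μg/mL: below toxic threshold.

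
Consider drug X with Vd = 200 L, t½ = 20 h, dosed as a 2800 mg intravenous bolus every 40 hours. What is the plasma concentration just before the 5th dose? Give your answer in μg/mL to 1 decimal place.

f = (1/2)^(τ/t½) = (1/2)^(40/20) ≈ 0.2500.
C₀ = D/Vd = 2800/200 ≈ 14.000 μg/mL.
Before the 5th dose, 4 doses have been given. Superposition: Cmin = C₀·(f + f² + … + f^4).
≈ 14.000 × (0.2500 + 0.0625 + 0.0156 + 0.0039) ≈ 14.000 × 0.3320 ≈ 4.648 μg/mL.

4.6 μg/mL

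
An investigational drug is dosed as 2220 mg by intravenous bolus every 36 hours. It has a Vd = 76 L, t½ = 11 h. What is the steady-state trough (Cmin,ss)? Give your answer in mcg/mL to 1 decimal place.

3.4 mcg/mL

Over one 36-h interval, 36/11 ≈ 3.2727 half-lives elapse, leaving f ≈ 0.1035 of each dose.
Single-dose peak C₀ = D/Vd = 2220/76 ≈ 29.211 mcg/mL.
Steady-state trough Cmin,ss = C₀·f/(1−f) ≈ 29.211 × 0.1035/0.8965 ≈ 3.372 mcg/mL.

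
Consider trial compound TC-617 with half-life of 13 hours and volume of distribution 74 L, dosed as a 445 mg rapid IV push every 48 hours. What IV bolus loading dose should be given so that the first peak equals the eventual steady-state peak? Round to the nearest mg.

f = (1/2)^(48/13) ≈ 0.077358; accumulation ratio R = 1/(1−f) ≈ 1.08384.
Loading dose to hit Cmax,ss on first dose: D_load = D_maint·R ≈ 445 × 1.08384 ≈ 482.31 mg.

482 mg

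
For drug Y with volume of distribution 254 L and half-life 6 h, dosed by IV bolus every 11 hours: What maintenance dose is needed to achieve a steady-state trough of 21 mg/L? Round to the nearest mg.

13674 mg

τ/t½ = 11/6 ≈ 1.8333, so f = (1/2)^(11/6) ≈ 0.280616.
Cmin,ss = (D/Vd)·f/(1−f), so D = Cmin,ss·Vd·(1−f)/f.
D = 21 × 254 × (1−f)/f ≈ 21 × 254 × 2.56359 ≈ 13674.19 mg.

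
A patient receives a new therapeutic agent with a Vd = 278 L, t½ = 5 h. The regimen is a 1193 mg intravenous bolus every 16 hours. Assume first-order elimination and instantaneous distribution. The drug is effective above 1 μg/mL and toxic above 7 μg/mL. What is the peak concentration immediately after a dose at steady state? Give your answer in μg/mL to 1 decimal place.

4.8 μg/mL

Over one 16-h interval, 16/5 ≈ 3.2 half-lives elapse, leaving f ≈ 0.1088 of each dose.
Accumulation ratio R = 1/(1 − f) ≈ 1/0.8912 ≈ 1.1221.
Single-dose peak C₀ = D/Vd = 1193/278 ≈ 4.291 μg/mL.
Steady-state peak Cmax,ss = C₀·R ≈ 4.291 × 1.1221 ≈ 4.815 μg/mL.
Peak 4.8 μg/mL vs MTC 7 μg/mL: below toxic threshold.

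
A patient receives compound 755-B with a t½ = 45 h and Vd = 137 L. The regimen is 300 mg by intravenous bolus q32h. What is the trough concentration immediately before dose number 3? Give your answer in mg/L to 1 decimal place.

f = (1/2)^(τ/t½) = (1/2)^(32/45) ≈ 0.6108.
C₀ = D/Vd = 300/137 ≈ 2.190 mg/L.
Before the 3rd dose, 2 doses have been given. Superposition: Cmin = C₀·(f + f²).
≈ 2.190 × (0.6108 + 0.3731) ≈ 2.190 × 0.9839 ≈ 2.155 mg/L.

2.2 mg/L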